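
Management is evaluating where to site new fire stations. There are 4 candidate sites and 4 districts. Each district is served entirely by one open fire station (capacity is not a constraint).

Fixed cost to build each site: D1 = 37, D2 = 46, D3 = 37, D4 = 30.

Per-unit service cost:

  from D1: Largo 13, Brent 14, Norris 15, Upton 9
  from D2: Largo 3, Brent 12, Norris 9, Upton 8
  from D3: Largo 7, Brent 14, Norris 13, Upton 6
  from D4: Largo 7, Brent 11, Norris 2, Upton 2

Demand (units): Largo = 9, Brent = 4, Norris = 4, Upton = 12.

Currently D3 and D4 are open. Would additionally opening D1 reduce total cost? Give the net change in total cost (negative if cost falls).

Current service cost with {D3, D4}: 139.
Adding D1: each district re-picks its cheapest; new service cost 139, saving 0.
Extra fixed cost: 37. Net change = 37 − 0 = 37.
(Totals: 206 → 243.)

No — net change +37 (cost rises by 37).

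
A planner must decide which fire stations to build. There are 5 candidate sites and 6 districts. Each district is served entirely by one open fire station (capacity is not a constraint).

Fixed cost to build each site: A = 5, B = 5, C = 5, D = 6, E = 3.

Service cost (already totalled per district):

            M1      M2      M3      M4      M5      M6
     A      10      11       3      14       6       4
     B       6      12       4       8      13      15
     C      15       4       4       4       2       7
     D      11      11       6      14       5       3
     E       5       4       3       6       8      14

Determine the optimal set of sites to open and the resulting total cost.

For any fixed open set, each district goes to its cheapest open site; total = fixed + service.
{C, E}: M1→E 5, M2→C 4, M3→E 3, M4→C 4, M5→C 2, M6→C 7. Service 25; fixed 8; total 33.
{A, C, E}: M1→E 5, M2→C 4, M3→A 3, M4→C 4, M5→C 2, M6→A 4. Service 22; fixed 13; total 35.
{C, D, E}: service 21 + fixed 14 = 35
{A, B, C, D, E}: service 21 + fixed 24 = 45
No other subset beats 33.

Open C and E; minimum total cost 33.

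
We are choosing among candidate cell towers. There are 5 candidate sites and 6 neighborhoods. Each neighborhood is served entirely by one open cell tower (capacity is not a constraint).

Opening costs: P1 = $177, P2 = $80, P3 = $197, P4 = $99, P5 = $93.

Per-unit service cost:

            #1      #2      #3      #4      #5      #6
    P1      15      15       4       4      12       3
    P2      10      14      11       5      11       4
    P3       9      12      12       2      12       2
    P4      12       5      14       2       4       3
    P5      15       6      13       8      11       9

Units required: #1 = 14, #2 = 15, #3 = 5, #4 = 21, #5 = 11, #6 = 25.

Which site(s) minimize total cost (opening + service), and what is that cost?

For any fixed open set, each neighborhood goes to its cheapest open site; total = fixed + service.
{P4}: #1→P4 12·14=168, #2→P4 5·15=75, #3→P4 14·5=70, #4→P4 2·21=42, #5→P4 4·11=44, #6→P4 3·25=75. Service 474; fixed 99; total 573.
{P2, P4}: service 431 + fixed 179 = 610
{P4, P5}: #1→P4 12·14=168, #2→P4 5·15=75, #3→P5 13·5=65, #4→P4 2·21=42, #5→P4 4·11=44, #6→P4 3·25=75. Service 469; fixed 192; total 661.
{P1, P2, P3, P4, P5}: #1→P3 9·14=126, #2→P4 5·15=75, #3→P1 4·5=20, #4→P3 2·21=42, #5→P4 4·11=44, #6→P3 2·25=50. Service 357; fixed 646; total 1003.
No other subset beats 573.

Open P4 only; minimum total cost 573.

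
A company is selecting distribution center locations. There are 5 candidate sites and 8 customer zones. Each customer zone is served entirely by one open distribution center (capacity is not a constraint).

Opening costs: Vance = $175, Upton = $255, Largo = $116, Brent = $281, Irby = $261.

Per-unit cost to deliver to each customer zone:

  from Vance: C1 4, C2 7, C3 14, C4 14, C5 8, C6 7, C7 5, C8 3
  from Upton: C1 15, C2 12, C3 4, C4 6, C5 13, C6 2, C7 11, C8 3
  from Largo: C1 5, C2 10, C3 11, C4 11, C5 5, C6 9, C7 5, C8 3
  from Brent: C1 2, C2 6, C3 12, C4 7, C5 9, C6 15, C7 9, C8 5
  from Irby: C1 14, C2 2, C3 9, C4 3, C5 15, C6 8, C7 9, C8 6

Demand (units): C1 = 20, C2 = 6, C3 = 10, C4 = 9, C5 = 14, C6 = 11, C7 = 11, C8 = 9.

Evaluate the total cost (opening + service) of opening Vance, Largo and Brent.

Each customer zone is assigned to its cheapest site among the open ones.
{Vance, Largo, Brent}: C1→Brent 2·20=40, C2→Brent 6·6=36, C3→Largo 11·10=110, C4→Brent 7·9=63, C5→Largo 5·14=70, C6→Vance 7·11=77, C7→Vance 5·11=55, C8→Vance 3·9=27. Service 478; fixed 572; total 1050.

Total cost: 1050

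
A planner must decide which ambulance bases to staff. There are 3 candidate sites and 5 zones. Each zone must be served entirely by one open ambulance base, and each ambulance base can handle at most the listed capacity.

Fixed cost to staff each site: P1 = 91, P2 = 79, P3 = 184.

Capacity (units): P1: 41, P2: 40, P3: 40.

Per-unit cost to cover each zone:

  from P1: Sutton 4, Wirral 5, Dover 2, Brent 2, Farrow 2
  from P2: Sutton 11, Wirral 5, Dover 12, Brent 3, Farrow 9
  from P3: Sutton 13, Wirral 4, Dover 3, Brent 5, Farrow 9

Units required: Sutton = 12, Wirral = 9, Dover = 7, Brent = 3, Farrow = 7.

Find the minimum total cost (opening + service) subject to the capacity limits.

Minimum total cost: 218

Open {P1}: Sutton→P1 4·12=48, Wirral→P1 5·9=45, Dover→P1 2·7=14, Brent→P1 2·3=6, Farrow→P1 2·7=14.
Loads: P1 carries 38/41. Service 127; fixed 91; total 218.
Next best feasible plan costs 297.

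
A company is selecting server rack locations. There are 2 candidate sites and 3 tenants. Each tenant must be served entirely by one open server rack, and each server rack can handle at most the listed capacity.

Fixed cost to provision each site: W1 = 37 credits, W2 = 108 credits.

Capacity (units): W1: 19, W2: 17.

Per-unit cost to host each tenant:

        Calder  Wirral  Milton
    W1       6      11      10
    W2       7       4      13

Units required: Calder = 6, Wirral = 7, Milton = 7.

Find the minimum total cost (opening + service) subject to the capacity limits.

Minimum total cost: 279

Open {W1, W2}: Calder→W1 6·6=36, Wirral→W2 4·7=28, Milton→W1 10·7=70.
Loads: W1 carries 13/19, W2 carries 7/17. Service 134; fixed 145; total 279.
Next best feasible plan costs 285.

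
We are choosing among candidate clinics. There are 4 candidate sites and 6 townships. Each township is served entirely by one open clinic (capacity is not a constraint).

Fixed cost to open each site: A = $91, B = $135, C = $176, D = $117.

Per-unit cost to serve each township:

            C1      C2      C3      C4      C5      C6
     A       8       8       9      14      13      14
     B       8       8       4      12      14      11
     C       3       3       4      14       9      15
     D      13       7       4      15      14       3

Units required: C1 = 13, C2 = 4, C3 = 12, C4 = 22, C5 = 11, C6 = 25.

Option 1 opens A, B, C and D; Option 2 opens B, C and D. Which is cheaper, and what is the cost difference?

Option 1: {A, B, C, D}: C1→C 3·13=39, C2→C 3·4=12, C3→B 4·12=48, C4→B 12·22=264, C5→C 9·11=99, C6→D 3·25=75. Service 537; fixed 519; total 1056.
Option 2: {B, C, D}: C1→C 3·13=39, C2→C 3·4=12, C3→B 4·12=48, C4→B 12·22=264, C5→C 9·11=99, C6→D 3·25=75. Service 537; fixed 428; total 965.
Difference: |1056 − 965| = 91.

Option 2 is cheaper by 91.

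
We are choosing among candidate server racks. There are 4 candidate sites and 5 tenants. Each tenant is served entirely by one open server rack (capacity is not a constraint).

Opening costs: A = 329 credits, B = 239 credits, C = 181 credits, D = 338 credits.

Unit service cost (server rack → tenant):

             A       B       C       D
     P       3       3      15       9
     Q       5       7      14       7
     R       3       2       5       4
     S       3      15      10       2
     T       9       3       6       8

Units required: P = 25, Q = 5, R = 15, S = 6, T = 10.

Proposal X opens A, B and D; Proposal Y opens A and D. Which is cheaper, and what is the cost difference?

Proposal Y is cheaper by 174.

Proposal X: {A, B, D}: P→A 3·25=75, Q→A 5·5=25, R→B 2·15=30, S→D 2·6=12, T→B 3·10=30. Service 172; fixed 906; total 1078.
Proposal Y: {A, D}: P→A 3·25=75, Q→A 5·5=25, R→A 3·15=45, S→D 2·6=12, T→D 8·10=80. Service 237; fixed 667; total 904.
Difference: |1078 − 904| = 174.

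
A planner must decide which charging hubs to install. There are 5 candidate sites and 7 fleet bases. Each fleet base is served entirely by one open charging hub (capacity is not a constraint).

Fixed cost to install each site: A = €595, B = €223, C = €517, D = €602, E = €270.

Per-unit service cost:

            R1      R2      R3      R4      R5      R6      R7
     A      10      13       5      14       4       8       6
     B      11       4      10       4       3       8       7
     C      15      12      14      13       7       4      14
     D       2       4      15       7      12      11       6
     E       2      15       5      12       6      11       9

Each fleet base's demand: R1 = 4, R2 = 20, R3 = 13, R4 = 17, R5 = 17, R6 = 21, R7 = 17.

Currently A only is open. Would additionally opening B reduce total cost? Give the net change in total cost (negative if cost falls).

Current service cost with {A}: 941.
Adding B: each fleet base re-picks its cheapest; new service cost 574, saving 367.
Extra fixed cost: 223. Net change = 223 − 367 = -144.
(Totals: 1536 → 1392.)

Yes — net change −144 (cost falls by 144).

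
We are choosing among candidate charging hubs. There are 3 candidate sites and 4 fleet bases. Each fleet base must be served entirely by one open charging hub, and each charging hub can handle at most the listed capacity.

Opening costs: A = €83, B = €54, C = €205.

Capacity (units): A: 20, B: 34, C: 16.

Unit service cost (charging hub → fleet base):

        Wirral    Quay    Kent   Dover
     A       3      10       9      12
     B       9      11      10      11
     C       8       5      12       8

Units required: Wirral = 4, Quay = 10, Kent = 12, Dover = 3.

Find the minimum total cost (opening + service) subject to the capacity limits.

Minimum total cost: 353

Open {B}: Wirral→B 9·4=36, Quay→B 11·10=110, Kent→B 10·12=120, Dover→B 11·3=33.
Loads: B carries 29/34. Service 299; fixed 54; total 353.
Next best feasible plan costs 400.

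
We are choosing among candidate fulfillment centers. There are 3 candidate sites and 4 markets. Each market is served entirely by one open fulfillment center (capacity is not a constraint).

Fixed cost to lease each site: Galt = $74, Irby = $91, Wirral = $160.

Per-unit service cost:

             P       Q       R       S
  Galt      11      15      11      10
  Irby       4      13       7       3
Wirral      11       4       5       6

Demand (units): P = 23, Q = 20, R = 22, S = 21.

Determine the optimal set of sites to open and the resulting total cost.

For any fixed open set, each market goes to its cheapest open site; total = fixed + service.
{Irby, Wirral}: P→Irby 4·23=92, Q→Wirral 4·20=80, R→Wirral 5·22=110, S→Irby 3·21=63. Service 345; fixed 251; total 596.
{Irby}: P→Irby 4·23=92, Q→Irby 13·20=260, R→Irby 7·22=154, S→Irby 3·21=63. Service 569; fixed 91; total 660.
{Galt, Irby, Wirral}: service 345 + fixed 325 = 670
{Galt}: P→Galt 11·23=253, Q→Galt 15·20=300, R→Galt 11·22=242, S→Galt 10·21=210. Service 1005; fixed 74; total 1079.
(All 7 nonempty subsets were checked; Irby and Wirral is lowest.)

Open Irby and Wirral; minimum total cost 596.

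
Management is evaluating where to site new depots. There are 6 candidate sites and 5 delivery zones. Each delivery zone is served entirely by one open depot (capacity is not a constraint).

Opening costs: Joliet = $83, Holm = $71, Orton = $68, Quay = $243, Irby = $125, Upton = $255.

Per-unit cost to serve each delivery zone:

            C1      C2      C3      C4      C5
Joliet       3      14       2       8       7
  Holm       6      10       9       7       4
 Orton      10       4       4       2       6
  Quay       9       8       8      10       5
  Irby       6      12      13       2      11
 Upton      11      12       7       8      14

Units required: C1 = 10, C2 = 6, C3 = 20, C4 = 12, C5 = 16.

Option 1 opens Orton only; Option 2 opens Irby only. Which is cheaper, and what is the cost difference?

Option 1 is cheaper by 325.

Option 1: {Orton}: C1→Orton 10·10=100, C2→Orton 4·6=24, C3→Orton 4·20=80, C4→Orton 2·12=24, C5→Orton 6·16=96. Service 324; fixed 68; total 392.
Option 2: {Irby}: C1→Irby 6·10=60, C2→Irby 12·6=72, C3→Irby 13·20=260, C4→Irby 2·12=24, C5→Irby 11·16=176. Service 592; fixed 125; total 717.
Difference: |392 − 717| = 325.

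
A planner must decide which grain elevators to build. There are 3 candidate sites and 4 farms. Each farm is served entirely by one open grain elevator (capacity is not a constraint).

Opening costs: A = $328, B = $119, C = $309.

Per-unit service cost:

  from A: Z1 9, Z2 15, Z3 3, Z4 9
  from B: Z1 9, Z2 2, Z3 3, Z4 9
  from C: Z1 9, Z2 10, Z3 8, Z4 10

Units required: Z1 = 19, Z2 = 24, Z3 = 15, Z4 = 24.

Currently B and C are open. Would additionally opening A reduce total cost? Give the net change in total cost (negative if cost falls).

No — net change +328 (cost rises by 328).

Current service cost with {B, C}: 480.
Adding A: each farm re-picks its cheapest; new service cost 480, saving 0.
Extra fixed cost: 328. Net change = 328 − 0 = 328.
(Totals: 908 → 1236.)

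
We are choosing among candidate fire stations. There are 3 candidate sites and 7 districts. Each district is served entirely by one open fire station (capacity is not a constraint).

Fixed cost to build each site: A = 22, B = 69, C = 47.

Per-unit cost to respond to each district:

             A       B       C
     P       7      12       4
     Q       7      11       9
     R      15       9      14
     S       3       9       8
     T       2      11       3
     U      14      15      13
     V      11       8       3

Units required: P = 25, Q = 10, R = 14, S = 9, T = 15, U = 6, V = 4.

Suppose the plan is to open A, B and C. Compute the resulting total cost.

Total cost: 581

Each district is assigned to its cheapest site among the open ones.
{A, B, C}: P→C 4·25=100, Q→A 7·10=70, R→B 9·14=126, S→A 3·9=27, T→A 2·15=30, U→C 13·6=78, V→C 3·4=12. Service 443; fixed 138; total 581.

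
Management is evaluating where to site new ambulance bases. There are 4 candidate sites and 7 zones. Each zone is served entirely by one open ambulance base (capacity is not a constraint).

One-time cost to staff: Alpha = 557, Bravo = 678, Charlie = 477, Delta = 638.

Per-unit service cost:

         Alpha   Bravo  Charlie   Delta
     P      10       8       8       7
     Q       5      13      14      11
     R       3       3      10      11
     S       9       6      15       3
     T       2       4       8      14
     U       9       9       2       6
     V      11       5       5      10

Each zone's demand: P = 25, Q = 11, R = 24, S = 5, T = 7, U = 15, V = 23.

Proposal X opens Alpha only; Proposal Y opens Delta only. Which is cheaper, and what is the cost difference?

Proposal X: {Alpha}: P→Alpha 10·25=250, Q→Alpha 5·11=55, R→Alpha 3·24=72, S→Alpha 9·5=45, T→Alpha 2·7=14, U→Alpha 9·15=135, V→Alpha 11·23=253. Service 824; fixed 557; total 1381.
Proposal Y: {Delta}: P→Delta 7·25=175, Q→Delta 11·11=121, R→Delta 11·24=264, S→Delta 3·5=15, T→Delta 14·7=98, U→Delta 6·15=90, V→Delta 10·23=230. Service 993; fixed 638; total 1631.
Difference: |1381 − 1631| = 250.

Proposal X is cheaper by 250.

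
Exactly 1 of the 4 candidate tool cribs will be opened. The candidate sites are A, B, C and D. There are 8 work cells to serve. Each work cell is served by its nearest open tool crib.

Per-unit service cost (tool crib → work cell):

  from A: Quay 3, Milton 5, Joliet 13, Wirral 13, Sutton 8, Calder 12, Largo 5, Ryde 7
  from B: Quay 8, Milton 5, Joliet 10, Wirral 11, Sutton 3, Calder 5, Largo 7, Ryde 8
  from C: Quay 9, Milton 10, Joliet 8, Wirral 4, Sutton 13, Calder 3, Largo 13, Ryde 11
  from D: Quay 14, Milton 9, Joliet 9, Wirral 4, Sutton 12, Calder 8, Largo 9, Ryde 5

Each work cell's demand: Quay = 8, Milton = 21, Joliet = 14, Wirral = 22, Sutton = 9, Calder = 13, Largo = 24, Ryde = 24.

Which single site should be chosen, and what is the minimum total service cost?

With exactly 1 open, each work cell uses its cheapest among the chosen.
{B}: Quay→B 8·8=64, Milton→B 5·21=105, Joliet→B 10·14=140, Wirral→B 11·22=242, Sutton→B 3·9=27, Calder→B 5·13=65, Largo→B 7·24=168, Ryde→B 8·24=192. Service cost 1003.
{D}: service cost 1063
{A}: service cost 1113
Among all 4 size-1 choices, {B} is lowest.

Choose B only; total service cost 1003.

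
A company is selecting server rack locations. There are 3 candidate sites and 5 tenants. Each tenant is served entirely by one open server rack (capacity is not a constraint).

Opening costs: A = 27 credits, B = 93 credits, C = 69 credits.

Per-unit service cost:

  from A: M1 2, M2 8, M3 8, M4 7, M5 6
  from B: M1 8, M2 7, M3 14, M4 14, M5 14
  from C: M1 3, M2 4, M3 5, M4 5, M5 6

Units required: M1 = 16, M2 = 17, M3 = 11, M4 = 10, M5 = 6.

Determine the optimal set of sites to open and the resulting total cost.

For any fixed open set, each tenant goes to its cheapest open site; total = fixed + service.
{C}: M1→C 3·16=48, M2→C 4·17=68, M3→C 5·11=55, M4→C 5·10=50, M5→C 6·6=36. Service 257; fixed 69; total 326.
{A, C}: M1→A 2·16=32, M2→C 4·17=68, M3→C 5·11=55, M4→C 5·10=50, M5→A 6·6=36. Service 241; fixed 96; total 337.
{A}: service 362 + fixed 27 = 389
{A, B, C}: service 241 + fixed 189 = 430
No other subset beats 326.

Open C only; minimum total cost 326.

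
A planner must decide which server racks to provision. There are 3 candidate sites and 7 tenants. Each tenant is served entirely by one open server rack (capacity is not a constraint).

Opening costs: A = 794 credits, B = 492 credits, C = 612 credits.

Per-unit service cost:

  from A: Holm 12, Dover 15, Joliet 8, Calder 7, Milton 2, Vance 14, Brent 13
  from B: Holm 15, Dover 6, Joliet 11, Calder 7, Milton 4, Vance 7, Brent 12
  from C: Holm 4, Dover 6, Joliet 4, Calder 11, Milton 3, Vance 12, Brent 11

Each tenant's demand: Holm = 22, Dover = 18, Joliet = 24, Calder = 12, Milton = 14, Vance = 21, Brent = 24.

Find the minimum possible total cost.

For any fixed open set, each tenant goes to its cheapest open site; total = fixed + service.
{C}: Holm→C 4·22=88, Dover→C 6·18=108, Joliet→C 4·24=96, Calder→C 11·12=132, Milton→C 3·14=42, Vance→C 12·21=252, Brent→C 11·24=264. Service 982; fixed 612; total 1594.
{B}: service 1277 + fixed 492 = 1769
{B, C}: service 829 + fixed 1104 = 1933
{A, B, C}: service 815 + fixed 1898 = 2713
(All 7 nonempty subsets were checked; C only is lowest.)

Minimum total cost: 1594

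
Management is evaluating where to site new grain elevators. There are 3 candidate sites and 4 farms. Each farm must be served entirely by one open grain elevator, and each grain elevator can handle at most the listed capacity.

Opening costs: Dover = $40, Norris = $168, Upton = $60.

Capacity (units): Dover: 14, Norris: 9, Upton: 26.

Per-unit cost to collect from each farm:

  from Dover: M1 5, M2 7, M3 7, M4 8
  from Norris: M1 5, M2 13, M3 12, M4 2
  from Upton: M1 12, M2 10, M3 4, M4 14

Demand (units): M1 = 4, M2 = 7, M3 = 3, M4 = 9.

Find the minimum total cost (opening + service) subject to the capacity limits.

Open {Dover, Upton}: M1→Dover 5·4=20, M2→Upton 10·7=70, M3→Upton 4·3=12, M4→Dover 8·9=72.
Loads: Dover carries 13/14, Upton carries 10/26. Service 174; fixed 100; total 274.
Next best feasible plan costs 302.

Minimum total cost: 274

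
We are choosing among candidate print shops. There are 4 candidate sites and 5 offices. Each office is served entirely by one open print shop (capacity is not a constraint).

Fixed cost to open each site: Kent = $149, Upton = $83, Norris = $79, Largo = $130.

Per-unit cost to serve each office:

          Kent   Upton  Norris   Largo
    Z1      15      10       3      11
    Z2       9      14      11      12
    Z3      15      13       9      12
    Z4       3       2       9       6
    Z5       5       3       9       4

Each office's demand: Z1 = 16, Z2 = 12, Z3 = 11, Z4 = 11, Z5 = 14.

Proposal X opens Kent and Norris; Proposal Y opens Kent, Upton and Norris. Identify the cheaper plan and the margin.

Proposal X is cheaper by 44.

Proposal X: {Kent, Norris}: Z1→Norris 3·16=48, Z2→Kent 9·12=108, Z3→Norris 9·11=99, Z4→Kent 3·11=33, Z5→Kent 5·14=70. Service 358; fixed 228; total 586.
Proposal Y: {Kent, Upton, Norris}: Z1→Norris 3·16=48, Z2→Kent 9·12=108, Z3→Norris 9·11=99, Z4→Upton 2·11=22, Z5→Upton 3·14=42. Service 319; fixed 311; total 630.
Difference: |586 − 630| = 44.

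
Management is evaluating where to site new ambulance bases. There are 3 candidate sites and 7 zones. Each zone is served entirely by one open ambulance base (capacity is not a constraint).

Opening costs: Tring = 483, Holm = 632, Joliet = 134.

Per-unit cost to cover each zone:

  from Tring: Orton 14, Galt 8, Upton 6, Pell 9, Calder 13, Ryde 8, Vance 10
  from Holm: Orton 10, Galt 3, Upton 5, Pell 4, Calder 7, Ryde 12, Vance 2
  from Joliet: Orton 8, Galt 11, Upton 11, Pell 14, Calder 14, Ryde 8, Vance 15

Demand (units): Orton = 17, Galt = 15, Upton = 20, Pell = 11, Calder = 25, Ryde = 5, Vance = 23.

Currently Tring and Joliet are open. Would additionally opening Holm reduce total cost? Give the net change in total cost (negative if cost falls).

Current service cost with {Tring, Joliet}: 1070.
Adding Holm: each zone re-picks its cheapest; new service cost 586, saving 484.
Extra fixed cost: 632. Net change = 632 − 484 = 148.
(Totals: 1687 → 1835.)

No — net change +148 (cost rises by 148).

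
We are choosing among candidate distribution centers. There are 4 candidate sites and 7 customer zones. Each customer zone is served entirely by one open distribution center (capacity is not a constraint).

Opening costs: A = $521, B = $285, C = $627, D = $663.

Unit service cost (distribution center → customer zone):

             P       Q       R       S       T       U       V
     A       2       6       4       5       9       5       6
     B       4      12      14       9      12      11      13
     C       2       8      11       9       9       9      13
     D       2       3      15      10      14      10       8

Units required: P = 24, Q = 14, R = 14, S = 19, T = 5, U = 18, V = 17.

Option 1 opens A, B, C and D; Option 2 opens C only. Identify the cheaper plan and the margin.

Option 2 is cheaper by 1034.

Option 1: {A, B, C, D}: P→A 2·24=48, Q→D 3·14=42, R→A 4·14=56, S→A 5·19=95, T→A 9·5=45, U→A 5·18=90, V→A 6·17=102. Service 478; fixed 2096; total 2574.
Option 2: {C}: P→C 2·24=48, Q→C 8·14=112, R→C 11·14=154, S→C 9·19=171, T→C 9·5=45, U→C 9·18=162, V→C 13·17=221. Service 913; fixed 627; total 1540.
Difference: |2574 − 1540| = 1034.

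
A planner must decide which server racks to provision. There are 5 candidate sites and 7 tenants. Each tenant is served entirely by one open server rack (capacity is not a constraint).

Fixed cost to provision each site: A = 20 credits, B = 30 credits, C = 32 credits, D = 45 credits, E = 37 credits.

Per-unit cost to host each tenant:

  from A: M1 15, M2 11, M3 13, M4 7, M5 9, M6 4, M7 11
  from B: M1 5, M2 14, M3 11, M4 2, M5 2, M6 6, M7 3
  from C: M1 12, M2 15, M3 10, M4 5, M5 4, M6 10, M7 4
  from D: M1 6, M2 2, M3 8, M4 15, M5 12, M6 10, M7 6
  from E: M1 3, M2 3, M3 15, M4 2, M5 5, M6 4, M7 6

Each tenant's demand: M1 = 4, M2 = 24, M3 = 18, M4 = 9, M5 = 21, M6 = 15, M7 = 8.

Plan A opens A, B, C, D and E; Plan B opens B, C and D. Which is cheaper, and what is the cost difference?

Plan B is cheaper by 19.

Plan A: {A, B, C, D, E}: M1→E 3·4=12, M2→D 2·24=48, M3→D 8·18=144, M4→B 2·9=18, M5→B 2·21=42, M6→A 4·15=60, M7→B 3·8=24. Service 348; fixed 164; total 512.
Plan B: {B, C, D}: M1→B 5·4=20, M2→D 2·24=48, M3→D 8·18=144, M4→B 2·9=18, M5→B 2·21=42, M6→B 6·15=90, M7→B 3·8=24. Service 386; fixed 107; total 493.
Difference: |512 − 493| = 19.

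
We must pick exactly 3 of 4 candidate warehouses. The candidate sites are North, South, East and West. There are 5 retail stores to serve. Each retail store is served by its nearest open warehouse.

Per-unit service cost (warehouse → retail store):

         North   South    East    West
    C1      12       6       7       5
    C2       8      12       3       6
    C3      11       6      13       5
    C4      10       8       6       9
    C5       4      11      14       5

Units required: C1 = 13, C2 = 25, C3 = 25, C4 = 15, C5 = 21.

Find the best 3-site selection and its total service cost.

Choose North, East and West; total service cost 439.

With exactly 3 open, each retail store uses its cheapest among the chosen.
{North, East, West}: C1→West 5·13=65, C2→East 3·25=75, C3→West 5·25=125, C4→East 6·15=90, C5→North 4·21=84. Service cost 439.
{South, East, West}: service cost 460
{North, South, East}: service cost 477
Among all 4 size-3 choices, {North, East, West} is lowest.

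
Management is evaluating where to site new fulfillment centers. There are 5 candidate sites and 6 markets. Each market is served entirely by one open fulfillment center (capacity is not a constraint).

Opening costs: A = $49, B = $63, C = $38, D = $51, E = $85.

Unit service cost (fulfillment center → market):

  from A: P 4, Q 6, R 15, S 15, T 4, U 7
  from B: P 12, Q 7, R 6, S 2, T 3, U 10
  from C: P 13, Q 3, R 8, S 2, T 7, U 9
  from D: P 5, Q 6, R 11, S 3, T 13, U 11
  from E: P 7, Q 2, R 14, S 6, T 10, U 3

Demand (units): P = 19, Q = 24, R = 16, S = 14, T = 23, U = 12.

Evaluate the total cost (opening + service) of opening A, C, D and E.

Total cost: 631

Each market is assigned to its cheapest site among the open ones.
{A, C, D, E}: P→A 4·19=76, Q→E 2·24=48, R→C 8·16=128, S→C 2·14=28, T→A 4·23=92, U→E 3·12=36. Service 408; fixed 223; total 631.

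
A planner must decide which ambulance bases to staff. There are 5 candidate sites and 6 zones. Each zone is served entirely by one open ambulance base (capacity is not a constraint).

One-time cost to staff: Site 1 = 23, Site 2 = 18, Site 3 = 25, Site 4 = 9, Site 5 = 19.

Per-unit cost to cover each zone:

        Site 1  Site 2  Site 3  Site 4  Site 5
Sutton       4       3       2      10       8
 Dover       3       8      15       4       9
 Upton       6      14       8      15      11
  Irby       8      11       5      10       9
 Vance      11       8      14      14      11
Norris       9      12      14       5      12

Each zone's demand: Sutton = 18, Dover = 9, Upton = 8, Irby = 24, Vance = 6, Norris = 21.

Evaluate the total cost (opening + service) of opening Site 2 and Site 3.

Total cost: 635

Each zone is assigned to its cheapest site among the open ones.
{Site 2, Site 3}: Sutton→Site 3 2·18=36, Dover→Site 2 8·9=72, Upton→Site 3 8·8=64, Irby→Site 3 5·24=120, Vance→Site 2 8·6=48, Norris→Site 2 12·21=252. Service 592; fixed 43; total 635.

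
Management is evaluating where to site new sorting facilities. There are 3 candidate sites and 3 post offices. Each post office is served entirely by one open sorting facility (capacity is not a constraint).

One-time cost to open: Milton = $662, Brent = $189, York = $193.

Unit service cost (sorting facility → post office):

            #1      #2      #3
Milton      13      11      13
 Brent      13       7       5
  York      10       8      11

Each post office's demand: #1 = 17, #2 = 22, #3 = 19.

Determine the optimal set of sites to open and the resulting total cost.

For any fixed open set, each post office goes to its cheapest open site; total = fixed + service.
{Brent}: #1→Brent 13·17=221, #2→Brent 7·22=154, #3→Brent 5·19=95. Service 470; fixed 189; total 659.
{York}: service 555 + fixed 193 = 748
{Brent, York}: service 419 + fixed 382 = 801
{Milton, Brent, York}: service 419 + fixed 1044 = 1463
No other subset beats 659.

Open Brent only; minimum total cost 659.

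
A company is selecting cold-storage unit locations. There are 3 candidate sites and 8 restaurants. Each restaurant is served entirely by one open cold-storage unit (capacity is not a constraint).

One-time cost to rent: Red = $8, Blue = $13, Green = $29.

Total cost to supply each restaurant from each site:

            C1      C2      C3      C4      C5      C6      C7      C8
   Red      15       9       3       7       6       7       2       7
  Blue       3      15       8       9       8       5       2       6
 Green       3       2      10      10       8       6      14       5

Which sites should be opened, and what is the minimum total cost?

For any fixed open set, each restaurant goes to its cheapest open site; total = fixed + service.
{Red, Blue}: C1→Blue 3, C2→Red 9, C3→Red 3, C4→Red 7, C5→Red 6, C6→Blue 5, C7→Red 2, C8→Blue 6. Service 41; fixed 21; total 62.
{Red}: C1→Red 15, C2→Red 9, C3→Red 3, C4→Red 7, C5→Red 6, C6→Red 7, C7→Red 2, C8→Red 7. Service 56; fixed 8; total 64.
{Blue}: C1→Blue 3, C2→Blue 15, C3→Blue 8, C4→Blue 9, C5→Blue 8, C6→Blue 5, C7→Blue 2, C8→Blue 6. Service 56; fixed 13; total 69.
{Red, Blue, Green}: service 33 + fixed 50 = 83
No other subset beats 62.

Open Red and Blue; minimum total cost 62.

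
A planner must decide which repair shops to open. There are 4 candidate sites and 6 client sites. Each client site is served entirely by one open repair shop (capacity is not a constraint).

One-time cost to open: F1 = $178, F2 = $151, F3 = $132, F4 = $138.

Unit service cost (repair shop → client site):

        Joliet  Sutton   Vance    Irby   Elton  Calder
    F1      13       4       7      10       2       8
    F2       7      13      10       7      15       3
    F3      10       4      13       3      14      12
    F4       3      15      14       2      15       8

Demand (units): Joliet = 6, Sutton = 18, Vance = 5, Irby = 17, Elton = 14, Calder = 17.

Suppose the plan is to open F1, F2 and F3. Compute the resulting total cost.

Total cost: 740

Each client site is assigned to its cheapest site among the open ones.
{F1, F2, F3}: Joliet→F2 7·6=42, Sutton→F1 4·18=72, Vance→F1 7·5=35, Irby→F3 3·17=51, Elton→F1 2·14=28, Calder→F2 3·17=51. Service 279; fixed 461; total 740.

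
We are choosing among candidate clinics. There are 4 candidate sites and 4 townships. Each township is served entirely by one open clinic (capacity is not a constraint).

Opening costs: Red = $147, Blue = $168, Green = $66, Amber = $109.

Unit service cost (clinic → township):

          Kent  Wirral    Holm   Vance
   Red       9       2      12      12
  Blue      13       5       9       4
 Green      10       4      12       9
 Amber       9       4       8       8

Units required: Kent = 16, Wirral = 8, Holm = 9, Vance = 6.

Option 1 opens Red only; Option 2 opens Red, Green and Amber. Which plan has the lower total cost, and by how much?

Option 1: {Red}: Kent→Red 9·16=144, Wirral→Red 2·8=16, Holm→Red 12·9=108, Vance→Red 12·6=72. Service 340; fixed 147; total 487.
Option 2: {Red, Green, Amber}: Kent→Red 9·16=144, Wirral→Red 2·8=16, Holm→Amber 8·9=72, Vance→Amber 8·6=48. Service 280; fixed 322; total 602.
Difference: |487 − 602| = 115.

Option 1 is cheaper by 115.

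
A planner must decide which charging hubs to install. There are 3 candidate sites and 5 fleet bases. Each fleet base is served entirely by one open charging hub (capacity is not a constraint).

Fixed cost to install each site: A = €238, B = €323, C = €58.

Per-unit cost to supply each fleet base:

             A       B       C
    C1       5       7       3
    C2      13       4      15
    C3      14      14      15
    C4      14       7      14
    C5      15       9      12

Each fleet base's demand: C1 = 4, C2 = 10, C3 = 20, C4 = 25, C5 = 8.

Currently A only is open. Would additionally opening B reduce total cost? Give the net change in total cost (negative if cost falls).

No — net change +10 (cost rises by 10).

Current service cost with {A}: 900.
Adding B: each fleet base re-picks its cheapest; new service cost 587, saving 313.
Extra fixed cost: 323. Net change = 323 − 313 = 10.
(Totals: 1138 → 1148.)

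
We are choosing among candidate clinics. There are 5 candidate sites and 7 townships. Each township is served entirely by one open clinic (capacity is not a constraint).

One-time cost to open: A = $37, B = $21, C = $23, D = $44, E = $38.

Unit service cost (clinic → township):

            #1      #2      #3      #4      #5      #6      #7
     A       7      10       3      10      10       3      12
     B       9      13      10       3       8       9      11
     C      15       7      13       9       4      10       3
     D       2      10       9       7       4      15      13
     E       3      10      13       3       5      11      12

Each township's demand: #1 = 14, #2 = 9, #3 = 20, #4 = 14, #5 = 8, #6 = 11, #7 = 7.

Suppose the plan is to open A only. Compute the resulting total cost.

Total cost: 622

Each township is assigned to its cheapest site among the open ones.
{A}: #1→A 7·14=98, #2→A 10·9=90, #3→A 3·20=60, #4→A 10·14=140, #5→A 10·8=80, #6→A 3·11=33, #7→A 12·7=84. Service 585; fixed 37; total 622.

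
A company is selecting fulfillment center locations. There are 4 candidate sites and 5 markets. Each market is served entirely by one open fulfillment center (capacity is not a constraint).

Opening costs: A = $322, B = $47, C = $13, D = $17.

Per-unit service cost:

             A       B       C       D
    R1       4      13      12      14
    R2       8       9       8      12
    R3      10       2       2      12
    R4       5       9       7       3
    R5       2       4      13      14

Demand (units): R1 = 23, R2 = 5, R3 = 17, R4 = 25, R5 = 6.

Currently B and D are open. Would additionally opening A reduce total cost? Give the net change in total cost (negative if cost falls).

Current service cost with {B, D}: 477.
Adding A: each market re-picks its cheapest; new service cost 253, saving 224.
Extra fixed cost: 322. Net change = 322 − 224 = 98.
(Totals: 541 → 639.)

No — net change +98 (cost rises by 98).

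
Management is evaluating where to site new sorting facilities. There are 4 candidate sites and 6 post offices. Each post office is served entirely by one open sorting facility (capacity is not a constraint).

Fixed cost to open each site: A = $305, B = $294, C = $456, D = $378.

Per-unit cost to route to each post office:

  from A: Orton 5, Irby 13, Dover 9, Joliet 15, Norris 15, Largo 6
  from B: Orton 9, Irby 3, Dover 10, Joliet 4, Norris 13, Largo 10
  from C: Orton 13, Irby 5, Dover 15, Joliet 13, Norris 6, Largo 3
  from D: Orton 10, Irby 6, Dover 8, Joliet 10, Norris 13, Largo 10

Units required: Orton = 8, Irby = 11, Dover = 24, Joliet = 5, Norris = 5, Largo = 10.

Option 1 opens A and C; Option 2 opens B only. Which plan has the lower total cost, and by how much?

Option 1: {A, C}: Orton→A 5·8=40, Irby→C 5·11=55, Dover→A 9·24=216, Joliet→C 13·5=65, Norris→C 6·5=30, Largo→C 3·10=30. Service 436; fixed 761; total 1197.
Option 2: {B}: Orton→B 9·8=72, Irby→B 3·11=33, Dover→B 10·24=240, Joliet→B 4·5=20, Norris→B 13·5=65, Largo→B 10·10=100. Service 530; fixed 294; total 824.
Difference: |1197 − 824| = 373.

Option 2 is cheaper by 373.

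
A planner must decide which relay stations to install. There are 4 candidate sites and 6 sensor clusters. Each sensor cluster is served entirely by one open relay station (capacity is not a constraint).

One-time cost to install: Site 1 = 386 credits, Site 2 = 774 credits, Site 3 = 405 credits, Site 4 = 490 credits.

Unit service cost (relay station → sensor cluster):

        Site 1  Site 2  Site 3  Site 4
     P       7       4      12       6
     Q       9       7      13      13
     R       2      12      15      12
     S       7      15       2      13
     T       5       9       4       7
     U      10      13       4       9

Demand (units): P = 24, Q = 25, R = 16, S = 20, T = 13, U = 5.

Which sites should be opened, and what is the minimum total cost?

For any fixed open set, each sensor cluster goes to its cheapest open site; total = fixed + service.
{Site 1}: P→Site 1 7·24=168, Q→Site 1 9·25=225, R→Site 1 2·16=32, S→Site 1 7·20=140, T→Site 1 5·13=65, U→Site 1 10·5=50. Service 680; fixed 386; total 1066.
{Site 1, Site 3}: P→Site 1 7·24=168, Q→Site 1 9·25=225, R→Site 1 2·16=32, S→Site 3 2·20=40, T→Site 3 4·13=52, U→Site 3 4·5=20. Service 537; fixed 791; total 1328.
{Site 3}: P→Site 3 12·24=288, Q→Site 3 13·25=325, R→Site 3 15·16=240, S→Site 3 2·20=40, T→Site 3 4·13=52, U→Site 3 4·5=20. Service 965; fixed 405; total 1370.
{Site 1, Site 2, Site 3, Site 4}: P→Site 2 4·24=96, Q→Site 2 7·25=175, R→Site 1 2·16=32, S→Site 3 2·20=40, T→Site 3 4·13=52, U→Site 3 4·5=20. Service 415; fixed 2055; total 2470.
No other subset beats 1066.

Open Site 1 only; minimum total cost 1066.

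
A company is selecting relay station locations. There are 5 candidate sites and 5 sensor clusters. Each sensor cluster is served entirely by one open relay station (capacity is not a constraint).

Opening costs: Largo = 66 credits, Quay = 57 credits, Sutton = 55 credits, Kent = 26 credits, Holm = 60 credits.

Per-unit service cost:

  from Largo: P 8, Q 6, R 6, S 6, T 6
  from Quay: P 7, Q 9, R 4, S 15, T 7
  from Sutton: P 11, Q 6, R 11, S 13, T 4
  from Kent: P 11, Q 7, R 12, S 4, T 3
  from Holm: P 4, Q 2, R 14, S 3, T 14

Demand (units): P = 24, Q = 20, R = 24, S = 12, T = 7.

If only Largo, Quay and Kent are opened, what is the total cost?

Each sensor cluster is assigned to its cheapest site among the open ones.
{Largo, Quay, Kent}: P→Quay 7·24=168, Q→Largo 6·20=120, R→Quay 4·24=96, S→Kent 4·12=48, T→Kent 3·7=21. Service 453; fixed 149; total 602.

Total cost: 602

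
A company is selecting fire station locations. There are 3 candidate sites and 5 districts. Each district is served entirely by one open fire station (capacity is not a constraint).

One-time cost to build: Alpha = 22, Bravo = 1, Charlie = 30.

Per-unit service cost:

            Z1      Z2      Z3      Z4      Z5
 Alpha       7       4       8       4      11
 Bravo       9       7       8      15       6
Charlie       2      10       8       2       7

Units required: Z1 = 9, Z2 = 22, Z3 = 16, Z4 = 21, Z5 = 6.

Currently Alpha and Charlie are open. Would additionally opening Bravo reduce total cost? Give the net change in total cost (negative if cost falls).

Yes — net change −5 (cost falls by 5).

Current service cost with {Alpha, Charlie}: 318.
Adding Bravo: each district re-picks its cheapest; new service cost 312, saving 6.
Extra fixed cost: 1. Net change = 1 − 6 = -5.
(Totals: 370 → 365.)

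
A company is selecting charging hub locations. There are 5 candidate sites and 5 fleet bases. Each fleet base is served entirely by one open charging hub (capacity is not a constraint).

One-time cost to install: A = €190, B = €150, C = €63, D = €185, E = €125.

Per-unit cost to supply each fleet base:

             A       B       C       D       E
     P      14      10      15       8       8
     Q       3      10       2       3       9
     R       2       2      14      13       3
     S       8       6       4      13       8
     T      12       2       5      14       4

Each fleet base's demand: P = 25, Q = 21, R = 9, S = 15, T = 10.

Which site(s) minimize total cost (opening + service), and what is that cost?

For any fixed open set, each fleet base goes to its cheapest open site; total = fixed + service.
{C, E}: P→E 8·25=200, Q→C 2·21=42, R→E 3·9=27, S→C 4·15=60, T→E 4·10=40. Service 369; fixed 188; total 557.
{B, C}: P→B 10·25=250, Q→C 2·21=42, R→B 2·9=18, S→C 4·15=60, T→B 2·10=20. Service 390; fixed 213; total 603.
{B, C, E}: service 340 + fixed 338 = 678
{A, B, C, D, E}: service 340 + fixed 713 = 1053
No other subset beats 557.

Open C and E; minimum total cost 557.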